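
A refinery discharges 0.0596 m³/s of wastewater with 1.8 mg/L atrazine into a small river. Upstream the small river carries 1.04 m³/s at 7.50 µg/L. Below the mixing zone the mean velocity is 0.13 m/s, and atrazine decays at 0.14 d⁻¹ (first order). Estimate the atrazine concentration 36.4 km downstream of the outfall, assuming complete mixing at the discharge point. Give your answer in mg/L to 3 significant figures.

0.0665 mg/L

7.50 µg/L = 0.0075 mg/L.
After complete mixing, C₀ = (0.0596·1.8 + 1.04·0.0075) / 1.1 = 0.1047 mg/L.
Travel time t = 3.64e+04 m / 0.13 m/s = 2.8e+05 s = 3.241 d.
C = 0.1047·exp(−0.14·3.241) = 0.1047·0.6353 = 0.06649 mg/L.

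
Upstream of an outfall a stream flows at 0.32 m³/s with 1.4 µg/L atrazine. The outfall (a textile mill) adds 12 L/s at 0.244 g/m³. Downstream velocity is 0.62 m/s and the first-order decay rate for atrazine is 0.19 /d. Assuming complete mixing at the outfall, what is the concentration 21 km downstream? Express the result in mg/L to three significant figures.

0.00944 mg/L

12 L/s = 0.012 m³/s.
1.4 µg/L = 0.0014 mg/L.
After complete mixing, C₀ = (0.012·0.244 + 0.32·0.0014) / 0.332 = 0.01017 mg/L.
Travel time t = 2.1e+04 m / 0.62 m/s = 3.387e+04 s = 0.392 d.
C = 0.01017·exp(−0.19·0.392) = 0.01017·0.9282 = 0.009439 mg/L.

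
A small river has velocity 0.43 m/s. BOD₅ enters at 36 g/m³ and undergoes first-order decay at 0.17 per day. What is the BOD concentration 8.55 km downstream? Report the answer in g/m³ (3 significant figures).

Travel time t = 8.55 km / 0.43 m/s = 8550/0.43 = 1.988e+04 s = 0.2301 d.
First-order decay: C = 36·exp(−0.17·0.2301) = 36·0.9616 = 34.62 g/m³.

34.6 g/m³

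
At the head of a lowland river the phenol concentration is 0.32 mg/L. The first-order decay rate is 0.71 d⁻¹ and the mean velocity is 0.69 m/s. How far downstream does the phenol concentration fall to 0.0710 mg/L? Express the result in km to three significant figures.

From C = C₀·e^(−kt), t = ln(C₀/C)/k = ln(0.32/0.0710)/0.71 = 1.506/0.71 = 2.121 d.
Distance = v·t = 0.69 m/s × 1.832e+05 s = 1.264e+05 m = 126.4 km.

126 km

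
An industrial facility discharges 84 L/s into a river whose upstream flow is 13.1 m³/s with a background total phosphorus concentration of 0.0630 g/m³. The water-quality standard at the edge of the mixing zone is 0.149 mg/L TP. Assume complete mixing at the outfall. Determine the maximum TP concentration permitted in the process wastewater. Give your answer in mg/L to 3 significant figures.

13.6 mg/L

84 L/s = 0.084 m³/s.
Mass balance: 0.149·13.18 = 0.084·Cₑ + 13.1·0.063.
Cₑ = (1.964 − 0.8253) / 0.084 = 13.56 mg/L.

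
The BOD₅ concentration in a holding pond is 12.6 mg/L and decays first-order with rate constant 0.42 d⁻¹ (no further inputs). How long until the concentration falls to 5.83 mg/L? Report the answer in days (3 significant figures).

t = ln(C₀/C)/k = ln(12.6/5.83)/0.42 = 0.7707/0.42 = 1.835 d.

1.83 d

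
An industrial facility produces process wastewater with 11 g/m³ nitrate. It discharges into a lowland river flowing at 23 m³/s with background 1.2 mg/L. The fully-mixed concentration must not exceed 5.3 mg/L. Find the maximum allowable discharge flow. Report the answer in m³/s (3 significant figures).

16.5 m³/s

Mass balance at complete mixing: C_std·(Q_w + Q_r) = Q_w·C_e + Q_r·C_b.
Rearranging, Q_w = Q_r·(C_std − C_b)/(C_e − C_std) = 23·(5.3 − 1.2) / (11 − 5.3) = 16.54 m³/s.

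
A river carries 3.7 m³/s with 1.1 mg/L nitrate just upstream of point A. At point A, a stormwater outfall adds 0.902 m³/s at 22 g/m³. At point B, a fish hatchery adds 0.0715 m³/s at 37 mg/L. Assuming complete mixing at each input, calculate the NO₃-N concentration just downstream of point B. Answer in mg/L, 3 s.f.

5.68 mg/L

After input A: C = (3.7·1.1 + 0.902·22) / 4.602 = 5.196 mg/L.
After input B: C = (4.602·5.196 + 0.0715·37) / 4.674 = 5.683 mg/L.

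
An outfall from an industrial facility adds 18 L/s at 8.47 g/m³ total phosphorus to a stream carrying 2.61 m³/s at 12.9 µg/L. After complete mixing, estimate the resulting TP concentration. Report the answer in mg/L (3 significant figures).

18 L/s = 0.018 m³/s.
12.9 µg/L = 0.0129 mg/L.
Flow-weighted mixing gives C = (0.018·8.47 + 2.61·0.0129) / (0.018 + 2.61) = 0.1861/2.628 = 0.07083 mg/L.

0.0708 mg/L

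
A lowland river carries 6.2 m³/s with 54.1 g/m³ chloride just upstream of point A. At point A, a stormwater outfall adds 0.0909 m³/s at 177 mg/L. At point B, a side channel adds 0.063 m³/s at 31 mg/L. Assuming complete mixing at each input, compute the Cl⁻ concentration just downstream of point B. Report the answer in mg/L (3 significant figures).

55.6 mg/L

After input A: C = (6.2·54.1 + 0.0909·177) / 6.291 = 55.88 mg/L.
After input B: C = (6.291·55.88 + 0.063·31) / 6.354 = 55.63 mg/L.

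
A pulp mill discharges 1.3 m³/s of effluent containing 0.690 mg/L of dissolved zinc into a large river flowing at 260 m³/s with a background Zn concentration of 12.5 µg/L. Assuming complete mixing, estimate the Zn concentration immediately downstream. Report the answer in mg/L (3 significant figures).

0.0159 mg/L

12.5 µg/L = 0.0125 mg/L.
Flow-weighted mixing gives C = (1.3·0.69 + 260·0.0125) / (1.3 + 260) = 4.147/261.3 = 0.01587 mg/L.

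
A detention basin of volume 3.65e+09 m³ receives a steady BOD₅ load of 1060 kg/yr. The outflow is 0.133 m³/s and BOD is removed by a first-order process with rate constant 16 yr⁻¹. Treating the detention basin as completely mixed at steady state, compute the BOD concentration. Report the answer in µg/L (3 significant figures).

Outflow Q = 0.133 m³/s × 3.156e+07 s/yr = 4.197e+06 m³/yr.
Steady-state CSTR mass balance: W = Q·C + k·V·C, so C = W/(Q + kV).
Q + kV = 4.197e+06 + 16·3.65e+09 = 5.84e+10 m³/yr.
C = 1060/5.84e+10 = 1.815e-08 kg/m³ = 1.815e-05 mg/L = 0.01815 µg/L.

0.0181 µg/L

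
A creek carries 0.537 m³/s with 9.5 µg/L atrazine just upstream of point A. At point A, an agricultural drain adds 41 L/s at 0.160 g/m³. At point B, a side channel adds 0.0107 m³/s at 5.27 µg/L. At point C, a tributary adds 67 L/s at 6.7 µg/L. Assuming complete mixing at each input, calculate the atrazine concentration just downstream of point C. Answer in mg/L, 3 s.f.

0.0186 mg/L

9.5 µg/L = 0.0095 mg/L.
41 L/s = 0.041 m³/s.
After input A: C = (0.537·0.0095 + 0.041·0.16) / 0.578 = 0.02018 mg/L.
5.27 µg/L = 0.00527 mg/L.
After input B: C = (0.578·0.02018 + 0.0107·0.00527) / 0.5887 = 0.0199 mg/L.
67 L/s = 0.067 m³/s.
6.7 µg/L = 0.0067 mg/L.
After input C: C = (0.5887·0.0199 + 0.067·0.0067) / 0.6557 = 0.01856 mg/L.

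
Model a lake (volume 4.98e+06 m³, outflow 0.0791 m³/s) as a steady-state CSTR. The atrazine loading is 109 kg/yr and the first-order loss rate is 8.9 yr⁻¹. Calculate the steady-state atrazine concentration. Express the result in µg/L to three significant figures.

Outflow Q = 0.0791 m³/s × 3.156e+07 s/yr = 2.496e+06 m³/yr.
Steady-state CSTR mass balance: W = Q·C + k·V·C, so C = W/(Q + kV).
Q + kV = 2.496e+06 + 8.9·4.98e+06 = 4.682e+07 m³/yr.
C = 109/4.682e+07 = 2.328e-06 kg/m³ = 0.002328 mg/L = 2.328 µg/L.

2.33 µg/L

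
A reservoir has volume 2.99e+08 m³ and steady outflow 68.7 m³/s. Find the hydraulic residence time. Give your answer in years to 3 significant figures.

Q = 68.7 m³/s × 3.156e+07 s/yr = 2.168e+09 m³/yr.
Hydraulic residence time τ = V/Q = 2.99e+08/2.168e+09 = 0.1379 yr.

0.138 yr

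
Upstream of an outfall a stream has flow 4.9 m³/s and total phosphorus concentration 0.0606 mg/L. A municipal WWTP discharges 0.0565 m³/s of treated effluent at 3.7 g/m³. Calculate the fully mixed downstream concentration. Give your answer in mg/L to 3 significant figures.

0.102 mg/L

Flow-weighted mixing gives C = (0.0565·3.7 + 4.9·0.0606) / (0.0565 + 4.9) = 0.506/4.957 = 0.1021 mg/L.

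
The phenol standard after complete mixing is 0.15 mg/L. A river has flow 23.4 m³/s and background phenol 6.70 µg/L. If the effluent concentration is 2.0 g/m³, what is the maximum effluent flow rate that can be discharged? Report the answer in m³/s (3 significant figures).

6.70 µg/L = 0.0067 mg/L.
Mass balance at complete mixing: C_std·(Q_w + Q_r) = Q_w·C_e + Q_r·C_b.
Rearranging, Q_w = Q_r·(C_std − C_b)/(C_e − C_std) = 23.4·(0.15 − 0.0067) / (2 − 0.15) = 1.813 m³/s.

1.81 m³/s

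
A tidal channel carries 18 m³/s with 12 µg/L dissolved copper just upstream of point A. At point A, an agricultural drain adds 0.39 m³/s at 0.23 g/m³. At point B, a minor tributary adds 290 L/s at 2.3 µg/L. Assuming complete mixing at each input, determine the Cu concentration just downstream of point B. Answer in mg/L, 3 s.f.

0.0164 mg/L

12 µg/L = 0.012 mg/L.
After input A: C = (18·0.012 + 0.39·0.23) / 18.39 = 0.01662 mg/L.
290 L/s = 0.29 m³/s.
2.3 µg/L = 0.0023 mg/L.
After input B: C = (18.39·0.01662 + 0.29·0.0023) / 18.68 = 0.0164 mg/L.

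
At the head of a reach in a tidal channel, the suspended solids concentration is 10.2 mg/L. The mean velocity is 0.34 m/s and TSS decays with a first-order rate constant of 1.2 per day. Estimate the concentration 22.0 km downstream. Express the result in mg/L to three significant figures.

4.15 mg/L

Travel time t = 22.0 km / 0.34 m/s = 2.2e+04/0.34 = 6.471e+04 s = 0.7489 d.
First-order decay: C = 10.2·exp(−1.2·0.7489) = 10.2·0.4071 = 4.152 mg/L.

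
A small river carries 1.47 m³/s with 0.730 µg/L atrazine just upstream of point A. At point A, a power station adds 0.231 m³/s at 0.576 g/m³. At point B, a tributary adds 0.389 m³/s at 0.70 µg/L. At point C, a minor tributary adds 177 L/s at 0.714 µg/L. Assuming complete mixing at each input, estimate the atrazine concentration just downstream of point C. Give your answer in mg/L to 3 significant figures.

0.730 µg/L = 0.00073 mg/L.
After input A: C = (1.47·0.00073 + 0.231·0.576) / 1.701 = 0.07885 mg/L.
0.70 µg/L = 0.0007 mg/L.
After input B: C = (1.701·0.07885 + 0.389·0.0007) / 2.09 = 0.06431 mg/L.
177 L/s = 0.177 m³/s.
0.714 µg/L = 0.000714 mg/L.
After input C: C = (2.09·0.06431 + 0.177·0.000714) / 2.267 = 0.05934 mg/L.

0.0593 mg/L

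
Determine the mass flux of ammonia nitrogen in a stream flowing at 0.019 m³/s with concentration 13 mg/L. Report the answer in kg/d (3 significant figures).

Mass flux = Q·C = 0.019 m³/s × 13 g/m³ = 0.247 g/s.
= 0.247 g/s × 86.4 = 21.34 kg/d.

21.3 kg/d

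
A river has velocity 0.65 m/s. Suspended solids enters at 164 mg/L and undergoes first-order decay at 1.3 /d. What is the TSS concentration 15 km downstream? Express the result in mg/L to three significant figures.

Travel time t = 15 km / 0.65 m/s = 1.5e+04/0.65 = 2.308e+04 s = 0.2671 d.
First-order decay: C = 164·exp(−1.3·0.2671) = 164·0.7066 = 115.9 mg/L.

116 mg/L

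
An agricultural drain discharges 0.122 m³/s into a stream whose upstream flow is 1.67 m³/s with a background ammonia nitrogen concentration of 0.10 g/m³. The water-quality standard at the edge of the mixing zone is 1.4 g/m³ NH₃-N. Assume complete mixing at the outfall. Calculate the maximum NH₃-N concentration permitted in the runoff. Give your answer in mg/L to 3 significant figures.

Mass balance: 1.4·1.792 = 0.122·Cₑ + 1.67·0.1.
Cₑ = (2.509 − 0.167) / 0.122 = 19.2 mg/L.

19.2 mg/L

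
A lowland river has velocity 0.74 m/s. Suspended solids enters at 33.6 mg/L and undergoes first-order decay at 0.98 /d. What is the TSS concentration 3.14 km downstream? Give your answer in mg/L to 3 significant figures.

Travel time t = 3.14 km / 0.74 m/s = 3140/0.74 = 4243 s = 0.04911 d.
First-order decay: C = 33.6·exp(−0.98·0.04911) = 33.6·0.953 = 32.02 mg/L.

32.0 mg/L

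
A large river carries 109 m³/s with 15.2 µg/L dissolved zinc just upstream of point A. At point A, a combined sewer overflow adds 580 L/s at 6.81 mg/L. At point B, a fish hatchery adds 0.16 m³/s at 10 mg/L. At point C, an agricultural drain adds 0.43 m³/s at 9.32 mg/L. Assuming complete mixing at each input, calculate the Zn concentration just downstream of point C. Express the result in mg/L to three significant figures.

0.102 mg/L

15.2 µg/L = 0.0152 mg/L.
580 L/s = 0.58 m³/s.
After input A: C = (109·0.0152 + 0.58·6.81) / 109.6 = 0.05116 mg/L.
After input B: C = (109.6·0.05116 + 0.16·10) / 109.7 = 0.06567 mg/L.
After input C: C = (109.7·0.06567 + 0.43·9.32) / 110.2 = 0.1018 mg/L.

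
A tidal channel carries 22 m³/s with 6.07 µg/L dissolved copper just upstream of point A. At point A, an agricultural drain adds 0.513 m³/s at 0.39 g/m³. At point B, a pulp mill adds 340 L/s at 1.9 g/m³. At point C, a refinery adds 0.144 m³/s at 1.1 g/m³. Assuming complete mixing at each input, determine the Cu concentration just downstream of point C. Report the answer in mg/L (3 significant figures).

6.07 µg/L = 0.00607 mg/L.
After input A: C = (22·0.00607 + 0.513·0.39) / 22.51 = 0.01482 mg/L.
340 L/s = 0.34 m³/s.
After input B: C = (22.51·0.01482 + 0.34·1.9) / 22.85 = 0.04287 mg/L.
After input C: C = (22.85·0.04287 + 0.144·1.1) / 23 = 0.04949 mg/L.

0.0495 mg/L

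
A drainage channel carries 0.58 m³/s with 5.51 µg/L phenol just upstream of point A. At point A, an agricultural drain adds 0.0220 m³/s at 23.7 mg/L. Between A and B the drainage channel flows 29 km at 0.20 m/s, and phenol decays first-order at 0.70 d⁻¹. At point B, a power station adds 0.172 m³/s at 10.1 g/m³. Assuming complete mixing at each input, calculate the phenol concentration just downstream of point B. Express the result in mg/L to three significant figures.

2.45 mg/L

5.51 µg/L = 0.00551 mg/L.
After input A: C = (0.58·0.00551 + 0.022·23.7) / 0.602 = 0.8714 mg/L.
Over the 29 km reach to input B (t = 1.45e+05 s = 1.678 d), decay gives C = 0.8714·exp(−0.70·1.678) = 0.2692 mg/L.
After input B: C = (0.602·0.2692 + 0.172·10.1) / 0.774 = 2.454 mg/L.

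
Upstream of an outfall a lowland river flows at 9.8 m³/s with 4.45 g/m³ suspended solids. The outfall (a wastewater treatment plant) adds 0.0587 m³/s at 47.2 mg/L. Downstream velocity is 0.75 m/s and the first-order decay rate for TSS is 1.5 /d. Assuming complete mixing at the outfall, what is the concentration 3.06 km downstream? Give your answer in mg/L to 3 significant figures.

4.38 mg/L

After complete mixing, C₀ = (0.0587·47.2 + 9.8·4.45) / 9.859 = 4.705 mg/L.
Travel time t = 3060 m / 0.75 m/s = 4080 s = 0.04722 d.
C = 4.705·exp(−1.5·0.04722) = 4.705·0.9316 = 4.383 mg/L.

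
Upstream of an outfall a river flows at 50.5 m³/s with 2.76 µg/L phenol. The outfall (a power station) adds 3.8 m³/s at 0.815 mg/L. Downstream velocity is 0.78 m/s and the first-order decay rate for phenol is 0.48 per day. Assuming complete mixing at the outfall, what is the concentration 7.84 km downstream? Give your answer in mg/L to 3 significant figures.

0.0564 mg/L

2.76 µg/L = 0.00276 mg/L.
After complete mixing, C₀ = (3.8·0.815 + 50.5·0.00276) / 54.3 = 0.0596 mg/L.
Travel time t = 7840 m / 0.78 m/s = 1.005e+04 s = 0.1163 d.
C = 0.0596·exp(−0.48·0.1163) = 0.0596·0.9457 = 0.05636 mg/L.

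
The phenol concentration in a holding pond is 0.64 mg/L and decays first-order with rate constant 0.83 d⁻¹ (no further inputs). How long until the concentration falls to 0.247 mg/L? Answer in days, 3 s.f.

1.15 d

t = ln(C₀/C)/k = ln(0.64/0.247)/0.83 = 0.9521/0.83 = 1.147 d.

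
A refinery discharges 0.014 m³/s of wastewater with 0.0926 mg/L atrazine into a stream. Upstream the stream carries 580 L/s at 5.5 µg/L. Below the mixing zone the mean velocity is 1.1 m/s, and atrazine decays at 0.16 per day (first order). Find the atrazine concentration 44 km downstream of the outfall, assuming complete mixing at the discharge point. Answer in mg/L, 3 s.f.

0.00701 mg/L

580 L/s = 0.58 m³/s.
5.5 µg/L = 0.0055 mg/L.
After complete mixing, C₀ = (0.014·0.0926 + 0.58·0.0055) / 0.594 = 0.007553 mg/L.
Travel time t = 4.4e+04 m / 1.1 m/s = 4e+04 s = 0.463 d.
C = 0.007553·exp(−0.16·0.463) = 0.007553·0.9286 = 0.007014 mg/L.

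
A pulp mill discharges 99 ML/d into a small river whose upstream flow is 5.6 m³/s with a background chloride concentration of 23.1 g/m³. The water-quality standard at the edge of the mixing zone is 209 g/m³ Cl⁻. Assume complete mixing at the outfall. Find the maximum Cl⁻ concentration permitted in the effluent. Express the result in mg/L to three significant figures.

99 ML/d = 1.146 m³/s.
Mass balance: 209·6.746 = 1.146·Cₑ + 5.6·23.1.
Cₑ = (1410 − 129.4) / 1.146 = 1118 mg/L.

1120 mg/L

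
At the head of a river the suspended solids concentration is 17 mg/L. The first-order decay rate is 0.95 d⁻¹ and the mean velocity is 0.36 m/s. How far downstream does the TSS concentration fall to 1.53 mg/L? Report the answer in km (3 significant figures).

From C = C₀·e^(−kt), t = ln(C₀/C)/k = ln(17/1.53)/0.95 = 2.408/0.95 = 2.535 d.
Distance = v·t = 0.36 m/s × 2.19e+05 s = 7.884e+04 m = 78.84 km.

78.8 km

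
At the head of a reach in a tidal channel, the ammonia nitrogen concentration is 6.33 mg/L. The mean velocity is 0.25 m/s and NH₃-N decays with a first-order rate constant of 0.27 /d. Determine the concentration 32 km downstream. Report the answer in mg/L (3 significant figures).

Travel time t = 32 km / 0.25 m/s = 3.2e+04/0.25 = 1.28e+05 s = 1.481 d.
First-order decay: C = 6.33·exp(−0.27·1.481) = 6.33·0.6703 = 4.243 mg/L.

4.24 mg/L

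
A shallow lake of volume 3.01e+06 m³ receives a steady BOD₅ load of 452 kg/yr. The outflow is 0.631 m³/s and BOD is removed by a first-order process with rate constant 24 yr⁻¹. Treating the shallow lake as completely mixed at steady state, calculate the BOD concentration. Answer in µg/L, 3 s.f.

Outflow Q = 0.631 m³/s × 3.156e+07 s/yr = 1.991e+07 m³/yr.
Steady-state CSTR mass balance: W = Q·C + k·V·C, so C = W/(Q + kV).
Q + kV = 1.991e+07 + 24·3.01e+06 = 9.215e+07 m³/yr.
C = 452/9.215e+07 = 4.905e-06 kg/m³ = 0.004905 mg/L = 4.905 µg/L.

4.90 µg/L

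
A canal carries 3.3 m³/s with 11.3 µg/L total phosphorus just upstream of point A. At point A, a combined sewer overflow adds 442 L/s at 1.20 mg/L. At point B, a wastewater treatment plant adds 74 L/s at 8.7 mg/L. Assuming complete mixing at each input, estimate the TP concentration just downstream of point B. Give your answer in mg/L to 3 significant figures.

0.317 mg/L

11.3 µg/L = 0.0113 mg/L.
442 L/s = 0.442 m³/s.
After input A: C = (3.3·0.0113 + 0.442·1.2) / 3.742 = 0.1517 mg/L.
74 L/s = 0.074 m³/s.
After input B: C = (3.742·0.1517 + 0.074·8.7) / 3.816 = 0.3175 mg/L.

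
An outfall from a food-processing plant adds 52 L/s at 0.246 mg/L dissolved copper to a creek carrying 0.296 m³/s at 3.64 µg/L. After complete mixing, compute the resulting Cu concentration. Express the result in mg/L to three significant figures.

52 L/s = 0.052 m³/s.
3.64 µg/L = 0.00364 mg/L.
Flow-weighted mixing gives C = (0.052·0.246 + 0.296·0.00364) / (0.052 + 0.296) = 0.01387/0.348 = 0.03985 mg/L.

0.0399 mg/L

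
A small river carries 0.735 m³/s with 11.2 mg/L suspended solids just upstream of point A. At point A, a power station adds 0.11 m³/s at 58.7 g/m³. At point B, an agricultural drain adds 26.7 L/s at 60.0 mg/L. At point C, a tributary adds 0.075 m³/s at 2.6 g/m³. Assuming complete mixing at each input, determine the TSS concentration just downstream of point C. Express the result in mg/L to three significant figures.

17.4 mg/L

After input A: C = (0.735·11.2 + 0.11·58.7) / 0.845 = 17.38 mg/L.
26.7 L/s = 0.0267 m³/s.
After input B: C = (0.845·17.38 + 0.0267·60) / 0.8717 = 18.69 mg/L.
After input C: C = (0.8717·18.69 + 0.075·2.6) / 0.9467 = 17.41 mg/L.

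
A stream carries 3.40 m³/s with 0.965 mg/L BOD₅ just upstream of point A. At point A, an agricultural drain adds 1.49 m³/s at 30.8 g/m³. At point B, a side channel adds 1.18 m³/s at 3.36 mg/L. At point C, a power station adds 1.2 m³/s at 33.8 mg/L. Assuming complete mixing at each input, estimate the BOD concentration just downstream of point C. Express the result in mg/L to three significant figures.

12.9 mg/L

After input A: C = (3.4·0.965 + 1.49·30.8) / 4.89 = 10.06 mg/L.
After input B: C = (4.89·10.06 + 1.18·3.36) / 6.07 = 8.754 mg/L.
After input C: C = (6.07·8.754 + 1.2·33.8) / 7.27 = 12.89 mg/L.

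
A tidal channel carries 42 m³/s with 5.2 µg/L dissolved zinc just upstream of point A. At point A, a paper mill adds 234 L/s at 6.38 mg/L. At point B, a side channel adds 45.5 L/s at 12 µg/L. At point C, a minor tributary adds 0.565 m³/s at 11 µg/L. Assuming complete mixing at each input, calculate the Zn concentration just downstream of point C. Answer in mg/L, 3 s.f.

0.0401 mg/L

5.2 µg/L = 0.0052 mg/L.
234 L/s = 0.234 m³/s.
After input A: C = (42·0.0052 + 0.234·6.38) / 42.23 = 0.04052 mg/L.
45.5 L/s = 0.0455 m³/s.
12 µg/L = 0.012 mg/L.
After input B: C = (42.23·0.04052 + 0.0455·0.012) / 42.28 = 0.04049 mg/L.
11 µg/L = 0.011 mg/L.
After input C: C = (42.28·0.04049 + 0.565·0.011) / 42.84 = 0.0401 mg/L.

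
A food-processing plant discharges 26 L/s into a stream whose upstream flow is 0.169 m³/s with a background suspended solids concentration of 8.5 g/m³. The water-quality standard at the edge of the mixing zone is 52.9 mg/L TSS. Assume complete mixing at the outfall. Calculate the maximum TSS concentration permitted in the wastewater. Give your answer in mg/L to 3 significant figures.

341 mg/L

26 L/s = 0.026 m³/s.
Mass balance: 52.9·0.195 = 0.026·Cₑ + 0.169·8.5.
Cₑ = (10.32 − 1.437) / 0.026 = 341.5 mg/L.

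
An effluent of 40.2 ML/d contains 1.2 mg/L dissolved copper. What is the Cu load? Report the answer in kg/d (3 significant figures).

48.2 kg/d

40.2 ML/d = 0.4653 m³/s.
Mass flux = Q·C = 0.4653 m³/s × 1.2 g/m³ = 0.5583 g/s.
= 0.5583 g/s × 86.4 = 48.24 kg/d.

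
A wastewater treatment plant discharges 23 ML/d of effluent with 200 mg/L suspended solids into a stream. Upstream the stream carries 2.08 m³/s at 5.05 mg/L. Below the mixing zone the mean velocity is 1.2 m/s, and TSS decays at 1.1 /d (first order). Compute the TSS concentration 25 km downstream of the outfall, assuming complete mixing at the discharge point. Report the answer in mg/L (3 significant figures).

23 ML/d = 0.2662 m³/s.
After complete mixing, C₀ = (0.2662·200 + 2.08·5.05) / 2.346 = 27.17 mg/L.
Travel time t = 2.5e+04 m / 1.2 m/s = 2.083e+04 s = 0.2411 d.
C = 27.17·exp(−1.1·0.2411) = 27.17·0.767 = 20.84 mg/L.

20.8 mg/L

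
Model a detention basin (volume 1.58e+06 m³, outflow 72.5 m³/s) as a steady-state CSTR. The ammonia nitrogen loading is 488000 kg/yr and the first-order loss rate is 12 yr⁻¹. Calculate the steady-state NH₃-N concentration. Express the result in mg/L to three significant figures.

0.212 mg/L

Outflow Q = 72.5 m³/s × 3.156e+07 s/yr = 2.288e+09 m³/yr.
Steady-state CSTR mass balance: W = Q·C + k·V·C, so C = W/(Q + kV).
Q + kV = 2.288e+09 + 12·1.58e+06 = 2.307e+09 m³/yr.
C = 488000/2.307e+09 = 0.0002115 kg/m³ = 0.2115 mg/L.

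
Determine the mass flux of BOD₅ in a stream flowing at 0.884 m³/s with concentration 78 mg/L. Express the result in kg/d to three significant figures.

Mass flux = Q·C = 0.884 m³/s × 78 g/m³ = 68.95 g/s.
= 68.95 g/s × 86.4 = 5957 kg/d.

5960 kg/d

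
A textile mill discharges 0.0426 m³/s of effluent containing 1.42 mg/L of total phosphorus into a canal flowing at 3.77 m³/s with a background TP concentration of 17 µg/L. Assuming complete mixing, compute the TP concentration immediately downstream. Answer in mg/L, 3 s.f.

17 µg/L = 0.017 mg/L.
Conservation of mass across the mixing zone: C = (0.0426·1.42 + 3.77·0.017) / (0.0426 + 3.77) = 0.1246/3.813 = 0.03268 mg/L.

0.0327 mg/L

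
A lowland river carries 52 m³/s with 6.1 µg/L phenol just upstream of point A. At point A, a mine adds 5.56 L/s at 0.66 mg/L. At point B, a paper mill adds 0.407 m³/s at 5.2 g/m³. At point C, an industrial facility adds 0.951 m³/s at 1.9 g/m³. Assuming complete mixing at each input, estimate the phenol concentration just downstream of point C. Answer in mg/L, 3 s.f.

6.1 µg/L = 0.0061 mg/L.
5.56 L/s = 0.00556 m³/s.
After input A: C = (52·0.0061 + 0.00556·0.66) / 52.01 = 0.00617 mg/L.
After input B: C = (52.01·0.00617 + 0.407·5.2) / 52.41 = 0.0465 mg/L.
After input C: C = (52.41·0.0465 + 0.951·1.9) / 53.36 = 0.07953 mg/L.

0.0795 mg/L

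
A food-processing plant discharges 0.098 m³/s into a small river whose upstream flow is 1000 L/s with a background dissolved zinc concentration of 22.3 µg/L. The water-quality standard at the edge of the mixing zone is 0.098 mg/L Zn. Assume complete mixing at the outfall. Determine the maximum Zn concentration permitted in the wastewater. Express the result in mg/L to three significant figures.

1000 L/s = 1 m³/s.
22.3 µg/L = 0.0223 mg/L.
Mass balance: 0.098·1.098 = 0.098·Cₑ + 1·0.0223.
Cₑ = (0.1076 − 0.0223) / 0.098 = 0.8704 mg/L.

0.870 mg/L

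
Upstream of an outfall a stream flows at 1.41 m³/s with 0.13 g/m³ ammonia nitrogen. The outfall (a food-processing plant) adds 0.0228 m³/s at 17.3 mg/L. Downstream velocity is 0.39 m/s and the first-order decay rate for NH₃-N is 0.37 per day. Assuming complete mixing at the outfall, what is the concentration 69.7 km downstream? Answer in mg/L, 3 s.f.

After complete mixing, C₀ = (0.0228·17.3 + 1.41·0.13) / 1.433 = 0.4032 mg/L.
Travel time t = 6.97e+04 m / 0.39 m/s = 1.787e+05 s = 2.068 d.
C = 0.4032·exp(−0.37·2.068) = 0.4032·0.4652 = 0.1876 mg/L.

0.188 mg/L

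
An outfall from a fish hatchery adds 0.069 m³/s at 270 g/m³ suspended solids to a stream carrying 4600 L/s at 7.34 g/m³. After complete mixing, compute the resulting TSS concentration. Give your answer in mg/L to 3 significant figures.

4600 L/s = 4.6 m³/s.
Conservation of mass across the mixing zone: C = (0.069·270 + 4.6·7.34) / (0.069 + 4.6) = 52.39/4.669 = 11.22 mg/L.

11.2 mg/L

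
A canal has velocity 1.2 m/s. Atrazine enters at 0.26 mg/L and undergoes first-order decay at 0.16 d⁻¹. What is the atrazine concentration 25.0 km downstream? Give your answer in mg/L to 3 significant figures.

Travel time t = 25.0 km / 1.2 m/s = 2.5e+04/1.2 = 2.083e+04 s = 0.2411 d.
First-order decay: C = 0.26·exp(−0.16·0.2411) = 0.26·0.9622 = 0.2502 mg/L.

0.250 mg/L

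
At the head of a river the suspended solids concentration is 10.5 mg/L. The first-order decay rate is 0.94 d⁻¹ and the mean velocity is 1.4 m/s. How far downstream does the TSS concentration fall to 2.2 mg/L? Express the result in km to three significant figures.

201 km

From C = C₀·e^(−kt), t = ln(C₀/C)/k = ln(10.5/2.2)/0.94 = 1.563/0.94 = 1.663 d.
Distance = v·t = 1.4 m/s × 1.437e+05 s = 2.011e+05 m = 201.1 km.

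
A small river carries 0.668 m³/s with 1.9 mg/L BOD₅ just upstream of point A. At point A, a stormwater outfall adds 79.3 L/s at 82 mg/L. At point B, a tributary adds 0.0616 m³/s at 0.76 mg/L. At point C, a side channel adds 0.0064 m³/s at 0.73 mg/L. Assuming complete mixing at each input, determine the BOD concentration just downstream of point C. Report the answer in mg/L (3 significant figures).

79.3 L/s = 0.0793 m³/s.
After input A: C = (0.668·1.9 + 0.0793·82) / 0.7473 = 10.4 mg/L.
After input B: C = (0.7473·10.4 + 0.0616·0.76) / 0.8089 = 9.666 mg/L.
After input C: C = (0.8089·9.666 + 0.0064·0.73) / 0.8153 = 9.596 mg/L.

9.60 mg/L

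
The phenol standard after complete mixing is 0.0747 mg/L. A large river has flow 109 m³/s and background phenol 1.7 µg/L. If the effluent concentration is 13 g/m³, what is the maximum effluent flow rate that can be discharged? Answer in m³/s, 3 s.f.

0.616 m³/s

1.7 µg/L = 0.0017 mg/L.
Mass balance at complete mixing: C_std·(Q_w + Q_r) = Q_w·C_e + Q_r·C_b.
Rearranging, Q_w = Q_r·(C_std − C_b)/(C_e − C_std) = 109·(0.0747 − 0.0017) / (13 − 0.0747) = 0.6156 m³/s.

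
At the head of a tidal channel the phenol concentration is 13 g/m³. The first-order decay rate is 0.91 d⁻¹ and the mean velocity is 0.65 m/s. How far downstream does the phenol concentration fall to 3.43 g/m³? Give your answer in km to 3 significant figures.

82.2 km

From C = C₀·e^(−kt), t = ln(C₀/C)/k = ln(13/3.43)/0.91 = 1.332/0.91 = 1.464 d.
Distance = v·t = 0.65 m/s × 1.265e+05 s = 8.223e+04 m = 82.23 km.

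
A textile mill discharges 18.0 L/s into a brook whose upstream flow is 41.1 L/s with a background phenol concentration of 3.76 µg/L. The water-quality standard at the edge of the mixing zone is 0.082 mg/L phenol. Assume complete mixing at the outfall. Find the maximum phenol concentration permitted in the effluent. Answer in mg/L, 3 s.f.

0.261 mg/L

18.0 L/s = 0.018 m³/s.
41.1 L/s = 0.0411 m³/s.
3.76 µg/L = 0.00376 mg/L.
Mass balance: 0.082·0.0591 = 0.018·Cₑ + 0.0411·0.00376.
Cₑ = (0.004846 − 0.0001545) / 0.018 = 0.2606 mg/L.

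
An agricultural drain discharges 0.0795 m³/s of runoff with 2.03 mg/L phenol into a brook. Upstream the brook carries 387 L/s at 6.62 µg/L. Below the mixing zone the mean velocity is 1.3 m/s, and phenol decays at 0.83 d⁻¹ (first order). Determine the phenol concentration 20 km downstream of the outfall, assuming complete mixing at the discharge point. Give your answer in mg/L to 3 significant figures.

387 L/s = 0.387 m³/s.
6.62 µg/L = 0.00662 mg/L.
After complete mixing, C₀ = (0.0795·2.03 + 0.387·0.00662) / 0.4665 = 0.3514 mg/L.
Travel time t = 2e+04 m / 1.3 m/s = 1.538e+04 s = 0.1781 d.
C = 0.3514·exp(−0.83·0.1781) = 0.3514·0.8626 = 0.3032 mg/L.

0.303 mg/L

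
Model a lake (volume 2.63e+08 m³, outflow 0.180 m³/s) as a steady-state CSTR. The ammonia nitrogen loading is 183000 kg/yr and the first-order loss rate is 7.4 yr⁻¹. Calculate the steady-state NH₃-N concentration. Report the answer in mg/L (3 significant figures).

0.0938 mg/L

Outflow Q = 0.180 m³/s × 3.156e+07 s/yr = 5.68e+06 m³/yr.
Steady-state CSTR mass balance: W = Q·C + k·V·C, so C = W/(Q + kV).
Q + kV = 5.68e+06 + 7.4·2.63e+08 = 1.952e+09 m³/yr.
C = 183000/1.952e+09 = 9.376e-05 kg/m³ = 0.09376 mg/L.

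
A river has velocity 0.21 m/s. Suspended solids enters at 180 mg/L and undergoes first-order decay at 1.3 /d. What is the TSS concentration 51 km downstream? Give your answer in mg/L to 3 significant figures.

Travel time t = 51 km / 0.21 m/s = 5.1e+04/0.21 = 2.429e+05 s = 2.811 d.
First-order decay: C = 180·exp(−1.3·2.811) = 180·0.02588 = 4.659 mg/L.

4.66 mg/L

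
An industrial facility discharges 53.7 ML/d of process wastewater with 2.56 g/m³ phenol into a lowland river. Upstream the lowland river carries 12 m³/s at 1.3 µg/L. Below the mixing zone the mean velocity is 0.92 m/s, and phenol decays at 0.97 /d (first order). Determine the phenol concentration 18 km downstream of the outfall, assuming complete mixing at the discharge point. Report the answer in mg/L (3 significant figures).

53.7 ML/d = 0.6215 m³/s.
1.3 µg/L = 0.0013 mg/L.
After complete mixing, C₀ = (0.6215·2.56 + 12·0.0013) / 12.62 = 0.1273 mg/L.
Travel time t = 1.8e+04 m / 0.92 m/s = 1.957e+04 s = 0.2264 d.
C = 0.1273·exp(−0.97·0.2264) = 0.1273·0.8028 = 0.1022 mg/L.

0.102 mg/L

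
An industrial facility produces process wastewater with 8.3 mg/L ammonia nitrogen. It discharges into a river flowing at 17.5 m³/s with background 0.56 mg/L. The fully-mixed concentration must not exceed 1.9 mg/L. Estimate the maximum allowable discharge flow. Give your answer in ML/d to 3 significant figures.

Mass balance at complete mixing: C_std·(Q_w + Q_r) = Q_w·C_e + Q_r·C_b.
Rearranging, Q_w = Q_r·(C_std − C_b)/(C_e − C_std) = 17.5·(1.9 − 0.56) / (8.3 − 1.9) = 3.664 m³/s.
= 316.6 ML/d.

317 ML/d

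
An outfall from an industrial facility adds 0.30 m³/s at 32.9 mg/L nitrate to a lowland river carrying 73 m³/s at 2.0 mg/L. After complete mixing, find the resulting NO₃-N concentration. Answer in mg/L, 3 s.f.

2.13 mg/L

Conservation of mass across the mixing zone: C = (0.3·32.9 + 73·2) / (0.3 + 73) = 155.9/73.3 = 2.126 mg/L.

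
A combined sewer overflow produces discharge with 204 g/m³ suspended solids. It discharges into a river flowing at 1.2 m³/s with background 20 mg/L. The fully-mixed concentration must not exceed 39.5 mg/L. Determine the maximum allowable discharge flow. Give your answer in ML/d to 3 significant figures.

12.3 ML/d

Mass balance at complete mixing: C_std·(Q_w + Q_r) = Q_w·C_e + Q_r·C_b.
Rearranging, Q_w = Q_r·(C_std − C_b)/(C_e − C_std) = 1.2·(39.5 − 20) / (204 − 39.5) = 0.1422 m³/s.
= 12.29 ML/d.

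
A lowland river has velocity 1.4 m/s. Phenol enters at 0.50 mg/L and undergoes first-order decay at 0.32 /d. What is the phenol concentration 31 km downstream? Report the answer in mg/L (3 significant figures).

Travel time t = 31 km / 1.4 m/s = 3.1e+04/1.4 = 2.214e+04 s = 0.2563 d.
First-order decay: C = 0.50·exp(−0.32·0.2563) = 0.50·0.9213 = 0.4606 mg/L.

0.461 mg/L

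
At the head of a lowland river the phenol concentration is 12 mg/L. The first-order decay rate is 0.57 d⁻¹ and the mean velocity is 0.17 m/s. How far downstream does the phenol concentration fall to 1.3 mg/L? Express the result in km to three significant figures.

From C = C₀·e^(−kt), t = ln(C₀/C)/k = ln(12/1.3)/0.57 = 2.223/0.57 = 3.899 d.
Distance = v·t = 0.17 m/s × 3.369e+05 s = 5.727e+04 m = 57.27 km.

57.3 km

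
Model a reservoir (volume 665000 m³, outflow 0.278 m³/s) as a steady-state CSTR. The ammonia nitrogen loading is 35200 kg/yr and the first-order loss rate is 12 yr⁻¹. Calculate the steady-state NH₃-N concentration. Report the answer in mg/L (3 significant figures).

Outflow Q = 0.278 m³/s × 3.156e+07 s/yr = 8.773e+06 m³/yr.
Steady-state CSTR mass balance: W = Q·C + k·V·C, so C = W/(Q + kV).
Q + kV = 8.773e+06 + 12·665000 = 1.675e+07 m³/yr.
C = 35200/1.675e+07 = 0.002101 kg/m³ = 2.101 mg/L.

2.10 mg/L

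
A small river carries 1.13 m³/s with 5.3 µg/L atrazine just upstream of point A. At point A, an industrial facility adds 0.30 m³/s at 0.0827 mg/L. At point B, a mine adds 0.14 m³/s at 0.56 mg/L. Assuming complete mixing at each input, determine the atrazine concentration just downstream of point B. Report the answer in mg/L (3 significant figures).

0.0696 mg/L

5.3 µg/L = 0.0053 mg/L.
After input A: C = (1.13·0.0053 + 0.3·0.0827) / 1.43 = 0.02154 mg/L.
After input B: C = (1.43·0.02154 + 0.14·0.56) / 1.57 = 0.06955 mg/L.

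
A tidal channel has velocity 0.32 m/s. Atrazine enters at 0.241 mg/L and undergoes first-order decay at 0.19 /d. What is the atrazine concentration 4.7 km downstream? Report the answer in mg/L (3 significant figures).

Travel time t = 4.7 km / 0.32 m/s = 4700/0.32 = 1.469e+04 s = 0.17 d.
First-order decay: C = 0.241·exp(−0.19·0.17) = 0.241·0.9682 = 0.2333 mg/L.

0.233 mg/L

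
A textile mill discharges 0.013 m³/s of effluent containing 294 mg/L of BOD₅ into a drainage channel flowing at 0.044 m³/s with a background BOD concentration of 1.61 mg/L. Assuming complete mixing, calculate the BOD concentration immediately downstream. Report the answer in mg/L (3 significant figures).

68.3 mg/L

Flow-weighted mixing gives C = (0.013·294 + 0.044·1.61) / (0.013 + 0.044) = 3.893/0.057 = 68.3 mg/L.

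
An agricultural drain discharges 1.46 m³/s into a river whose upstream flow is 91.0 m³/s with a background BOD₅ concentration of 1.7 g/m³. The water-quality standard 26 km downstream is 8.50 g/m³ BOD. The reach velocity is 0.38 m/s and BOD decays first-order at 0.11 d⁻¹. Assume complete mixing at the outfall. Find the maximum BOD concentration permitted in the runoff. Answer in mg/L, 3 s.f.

Travel time to the compliance point: t = 2.6e+04/0.38 = 6.842e+04 s = 0.7919 d; decay factor exp(−0.11·0.7919) = 0.9166.
So the concentration just after mixing may be at most 8.5/0.9166 = 9.274 mg/L.
Mass balance: 9.274·92.46 = 1.46·Cₑ + 91·1.7.
Cₑ = (857.4 − 154.7) / 1.46 = 481.3 mg/L.

481 mg/L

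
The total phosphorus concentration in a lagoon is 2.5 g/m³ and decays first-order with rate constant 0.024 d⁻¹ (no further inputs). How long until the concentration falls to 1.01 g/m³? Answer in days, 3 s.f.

37.8 d

t = ln(C₀/C)/k = ln(2.5/1.01)/0.024 = 0.9063/0.024 = 37.76 d.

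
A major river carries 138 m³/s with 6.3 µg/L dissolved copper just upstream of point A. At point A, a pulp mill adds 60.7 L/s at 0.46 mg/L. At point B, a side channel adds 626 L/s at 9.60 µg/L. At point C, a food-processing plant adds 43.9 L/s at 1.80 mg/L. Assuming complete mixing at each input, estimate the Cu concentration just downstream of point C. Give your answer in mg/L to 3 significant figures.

6.3 µg/L = 0.0063 mg/L.
60.7 L/s = 0.0607 m³/s.
After input A: C = (138·0.0063 + 0.0607·0.46) / 138.1 = 0.006499 mg/L.
626 L/s = 0.626 m³/s.
9.60 µg/L = 0.0096 mg/L.
After input B: C = (138.1·0.006499 + 0.626·0.0096) / 138.7 = 0.006513 mg/L.
43.9 L/s = 0.0439 m³/s.
After input C: C = (138.7·0.006513 + 0.0439·1.8) / 138.7 = 0.007081 mg/L.

0.00708 mg/L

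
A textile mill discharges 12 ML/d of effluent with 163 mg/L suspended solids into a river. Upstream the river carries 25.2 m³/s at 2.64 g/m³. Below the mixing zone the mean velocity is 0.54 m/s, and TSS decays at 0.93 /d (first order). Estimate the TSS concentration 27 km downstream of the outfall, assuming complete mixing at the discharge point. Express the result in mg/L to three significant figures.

2.05 mg/L

12 ML/d = 0.1389 m³/s.
After complete mixing, C₀ = (0.1389·163 + 25.2·2.64) / 25.34 = 3.519 mg/L.
Travel time t = 2.7e+04 m / 0.54 m/s = 5e+04 s = 0.5787 d.
C = 3.519·exp(−0.93·0.5787) = 3.519·0.5838 = 2.054 mg/L.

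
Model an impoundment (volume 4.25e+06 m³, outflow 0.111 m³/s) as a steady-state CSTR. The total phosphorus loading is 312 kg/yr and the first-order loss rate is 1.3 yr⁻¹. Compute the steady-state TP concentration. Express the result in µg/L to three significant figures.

34.6 µg/L

Outflow Q = 0.111 m³/s × 3.156e+07 s/yr = 3.503e+06 m³/yr.
Steady-state CSTR mass balance: W = Q·C + k·V·C, so C = W/(Q + kV).
Q + kV = 3.503e+06 + 1.3·4.25e+06 = 9.028e+06 m³/yr.
C = 312/9.028e+06 = 3.456e-05 kg/m³ = 0.03456 mg/L = 34.56 µg/L.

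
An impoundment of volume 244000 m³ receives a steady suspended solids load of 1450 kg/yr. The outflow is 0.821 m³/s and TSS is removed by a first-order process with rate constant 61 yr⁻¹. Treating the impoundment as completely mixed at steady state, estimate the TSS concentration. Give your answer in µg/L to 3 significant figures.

Outflow Q = 0.821 m³/s × 3.156e+07 s/yr = 2.591e+07 m³/yr.
Steady-state CSTR mass balance: W = Q·C + k·V·C, so C = W/(Q + kV).
Q + kV = 2.591e+07 + 61·244000 = 4.079e+07 m³/yr.
C = 1450/4.079e+07 = 3.555e-05 kg/m³ = 0.03555 mg/L = 35.55 µg/L.

35.5 µg/L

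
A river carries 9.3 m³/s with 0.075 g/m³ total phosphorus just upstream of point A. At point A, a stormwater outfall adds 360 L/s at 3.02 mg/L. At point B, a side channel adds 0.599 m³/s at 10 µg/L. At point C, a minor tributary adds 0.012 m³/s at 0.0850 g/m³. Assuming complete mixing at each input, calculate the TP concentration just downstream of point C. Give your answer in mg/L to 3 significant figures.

0.174 mg/L

360 L/s = 0.36 m³/s.
After input A: C = (9.3·0.075 + 0.36·3.02) / 9.66 = 0.1848 mg/L.
10 µg/L = 0.01 mg/L.
After input B: C = (9.66·0.1848 + 0.599·0.01) / 10.26 = 0.1745 mg/L.
After input C: C = (10.26·0.1745 + 0.012·0.085) / 10.27 = 0.1744 mg/L.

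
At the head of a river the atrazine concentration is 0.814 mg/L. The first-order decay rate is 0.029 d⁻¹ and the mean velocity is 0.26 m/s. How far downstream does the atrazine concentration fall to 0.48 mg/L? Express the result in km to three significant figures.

409 km

From C = C₀·e^(−kt), t = ln(C₀/C)/k = ln(0.814/0.48)/0.029 = 0.5282/0.029 = 18.21 d.
Distance = v·t = 0.26 m/s × 1.574e+06 s = 4.091e+05 m = 409.1 km.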